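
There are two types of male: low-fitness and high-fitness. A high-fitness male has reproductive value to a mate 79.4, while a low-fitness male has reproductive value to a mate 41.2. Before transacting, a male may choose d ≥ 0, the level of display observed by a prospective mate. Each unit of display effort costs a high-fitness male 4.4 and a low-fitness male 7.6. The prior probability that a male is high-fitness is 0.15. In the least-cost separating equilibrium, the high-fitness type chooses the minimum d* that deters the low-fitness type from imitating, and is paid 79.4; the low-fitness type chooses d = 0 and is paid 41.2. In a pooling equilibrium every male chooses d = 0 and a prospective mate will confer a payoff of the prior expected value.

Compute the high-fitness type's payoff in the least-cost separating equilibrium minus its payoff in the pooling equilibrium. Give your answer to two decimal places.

Least-cost separating signal: d* solves 41.2 = 79.4 − 7.6·d*, so d* = (79.4 − 41.2)/7.6 ≈ 5.0263.
High-fitness type's separating payoff: 79.4 − 4.4 × d* = 79.4 − 4.4 × (79.4 − 41.2)/7.6 = 79.4 − 168.08/7.6 ≈ 57.2842.
Pooling payoff: 0.15 × 79.4 + 0.85 × 41.2 = 46.93.
Difference: 57.2842 − 46.93 = 10.3542, i.e. 10.35 to two decimal places.
The high-fitness type prefers to separate.

10.35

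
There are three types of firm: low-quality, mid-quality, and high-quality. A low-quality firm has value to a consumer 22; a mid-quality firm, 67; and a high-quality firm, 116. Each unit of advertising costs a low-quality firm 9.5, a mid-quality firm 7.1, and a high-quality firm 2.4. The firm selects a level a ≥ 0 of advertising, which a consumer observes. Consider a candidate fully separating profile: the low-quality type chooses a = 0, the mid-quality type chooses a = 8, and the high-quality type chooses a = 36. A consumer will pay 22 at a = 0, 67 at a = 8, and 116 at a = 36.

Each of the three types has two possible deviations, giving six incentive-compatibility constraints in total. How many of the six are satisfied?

Mid-quality (own payoff 67 − 7.1×8 = 10.2): to a=0 gives 22 → profitable ✗; to a=36 gives 116 − 7.1×36 = -139.6 → no gain ✓.
High-quality (own payoff 116 − 2.4×36 = 29.6): to a=0 gives 22 → no gain ✓; to a=8 gives 67 − 2.4×8 = 47.8 → profitable ✗.
Low-quality (own payoff 22): to a=8 gives 67 − 9.5×8 = -9 → no gain ✓; to a=36 gives 116 − 9.5×36 = -226 → no gain ✓.
4 of the 6 constraints hold; not an equilibrium.

4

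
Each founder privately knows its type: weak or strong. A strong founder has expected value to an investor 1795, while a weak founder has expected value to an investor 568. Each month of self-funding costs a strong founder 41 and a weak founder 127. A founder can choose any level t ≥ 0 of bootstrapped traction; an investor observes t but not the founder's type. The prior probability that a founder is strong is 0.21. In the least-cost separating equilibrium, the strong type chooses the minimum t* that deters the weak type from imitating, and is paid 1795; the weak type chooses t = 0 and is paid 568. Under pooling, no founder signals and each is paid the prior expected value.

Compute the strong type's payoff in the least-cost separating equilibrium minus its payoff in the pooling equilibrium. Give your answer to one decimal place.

Least-cost separating signal: t* solves 568 = 1795 − 127·t*, so t* = (1795 − 568)/127 ≈ 9.6614.
Strong type's separating payoff: 1795 − 41 × t* = 1795 − 41 × (1795 − 568)/127 = 1795 − 50307/127 ≈ 1398.882.
Pooling payoff: 0.21 × 1795 + 0.79 × 568 = 825.67.
Difference: 1398.882 − 825.67 = 573.212, i.e. 573.2 to one decimal place.
The strong type prefers to separate.

573.2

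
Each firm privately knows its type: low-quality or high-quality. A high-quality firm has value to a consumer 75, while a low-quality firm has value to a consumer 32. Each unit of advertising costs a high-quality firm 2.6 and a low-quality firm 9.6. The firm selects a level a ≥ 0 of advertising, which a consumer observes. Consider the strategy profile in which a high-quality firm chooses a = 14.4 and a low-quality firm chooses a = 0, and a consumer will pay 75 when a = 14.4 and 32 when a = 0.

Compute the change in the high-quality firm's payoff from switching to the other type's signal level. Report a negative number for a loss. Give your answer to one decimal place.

-5.6

Playing a = 14.4 the high-quality firm receives 75 − 2.6 × 14.4 = 37.56.
Deviating to a = 0 yields 32 instead.
Gain from deviating: 32 − 37.56 = -5.56, i.e. -5.6 to one decimal place.
The gain is negative, so the high-quality type's incentive-compatibility constraint is satisfied.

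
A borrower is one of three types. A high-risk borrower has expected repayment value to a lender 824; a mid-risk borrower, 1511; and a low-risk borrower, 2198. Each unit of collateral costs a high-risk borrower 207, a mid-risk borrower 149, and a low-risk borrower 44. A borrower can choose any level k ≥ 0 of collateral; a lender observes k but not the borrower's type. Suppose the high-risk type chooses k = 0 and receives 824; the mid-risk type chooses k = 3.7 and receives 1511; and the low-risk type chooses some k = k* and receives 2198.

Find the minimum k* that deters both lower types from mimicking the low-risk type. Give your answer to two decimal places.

8.31

Mid-risk type (on-path payoff 1511 − 149×3.7 = 959.7) won't mimic when 959.7 ≥ 2198 − 149·k*, i.e. k* ≥ 8.31.
High-risk type (on-path payoff 824) won't mimic when 824 ≥ 2198 − 207·k*, i.e. k* ≥ 6.64.
Both must hold, so k* = max(6.64, 8.31) = 8.31. The mid-risk type's constraint binds.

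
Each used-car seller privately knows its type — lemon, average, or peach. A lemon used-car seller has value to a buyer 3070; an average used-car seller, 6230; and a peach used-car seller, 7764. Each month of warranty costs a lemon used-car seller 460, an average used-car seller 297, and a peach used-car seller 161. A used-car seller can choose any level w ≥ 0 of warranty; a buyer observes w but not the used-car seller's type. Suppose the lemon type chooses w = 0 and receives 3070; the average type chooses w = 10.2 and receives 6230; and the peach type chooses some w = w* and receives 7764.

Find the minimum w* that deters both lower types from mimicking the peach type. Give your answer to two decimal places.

15.36

Average type (on-path payoff 6230 − 297×10.2 = 3200.6) won't mimic when 3200.6 ≥ 7764 − 297·w*, i.e. w* ≥ 15.36.
Lemon type (on-path payoff 3070) won't mimic when 3070 ≥ 7764 − 460·w*, i.e. w* ≥ 10.20.
Both must hold, so w* = max(10.20, 15.36) = 15.36. The average type's constraint binds.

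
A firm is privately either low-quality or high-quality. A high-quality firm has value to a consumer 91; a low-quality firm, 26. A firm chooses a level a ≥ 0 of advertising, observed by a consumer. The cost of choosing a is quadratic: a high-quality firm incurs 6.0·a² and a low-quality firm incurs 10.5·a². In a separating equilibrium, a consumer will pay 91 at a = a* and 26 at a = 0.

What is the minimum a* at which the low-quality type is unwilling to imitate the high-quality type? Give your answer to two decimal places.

2.49

The low-quality type at a = 0 receives 26; imitating at a* yields 91 − 10.5·a*².
Indifference: 26 = 91 − 10.5·a*², so a*² = (91 − 26) / 10.5 ≈ 6.1905.
a* = √6.1905 ≈ 2.49.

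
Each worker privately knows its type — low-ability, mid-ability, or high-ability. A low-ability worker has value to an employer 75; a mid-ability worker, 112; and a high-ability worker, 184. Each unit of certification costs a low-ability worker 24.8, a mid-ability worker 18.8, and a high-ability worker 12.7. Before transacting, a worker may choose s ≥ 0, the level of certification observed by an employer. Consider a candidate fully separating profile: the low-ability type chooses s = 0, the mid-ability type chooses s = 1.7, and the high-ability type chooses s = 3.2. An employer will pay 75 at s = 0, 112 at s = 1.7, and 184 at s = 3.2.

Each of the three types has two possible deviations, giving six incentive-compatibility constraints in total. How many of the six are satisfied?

High-ability (own payoff 184 − 12.7×3.2 = 143.36): to s=0 gives 75 → no gain ✓; to s=1.7 gives 112 − 12.7×1.7 = 90.41 → no gain ✓.
Mid-ability (own payoff 112 − 18.8×1.7 = 80.04): to s=0 gives 75 → no gain ✓; to s=3.2 gives 184 − 18.8×3.2 = 123.84 → profitable ✗.
Low-ability (own payoff 75): to s=1.7 gives 112 − 24.8×1.7 = 69.84 → no gain ✓; to s=3.2 gives 184 − 24.8×3.2 = 104.64 → profitable ✗.
4 of the 6 constraints hold; not an equilibrium.

4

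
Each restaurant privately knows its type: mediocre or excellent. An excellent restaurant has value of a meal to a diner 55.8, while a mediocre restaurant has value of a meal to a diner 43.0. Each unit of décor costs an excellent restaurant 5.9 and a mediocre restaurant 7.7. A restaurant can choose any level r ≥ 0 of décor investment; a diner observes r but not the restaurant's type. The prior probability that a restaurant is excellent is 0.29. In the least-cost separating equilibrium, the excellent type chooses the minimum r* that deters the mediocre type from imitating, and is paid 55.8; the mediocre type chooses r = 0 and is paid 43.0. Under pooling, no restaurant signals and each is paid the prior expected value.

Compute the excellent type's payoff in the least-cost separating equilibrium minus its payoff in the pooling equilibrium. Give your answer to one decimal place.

-0.7

Least-cost separating signal: r* solves 43.0 = 55.8 − 7.7·r*, so r* = (55.8 − 43.0)/7.7 ≈ 1.6623.
Excellent type's separating payoff: 55.8 − 5.9 × r* = 55.8 − 5.9 × (55.8 − 43.0)/7.7 = 55.8 − 75.52/7.7 ≈ 45.992.
Pooling payoff: 0.29 × 55.8 + 0.71 × 43.0 = 46.712.
Difference: 45.992 − 46.712 = -0.72, i.e. -0.7 to one decimal place.
The excellent type would prefer the pooling outcome.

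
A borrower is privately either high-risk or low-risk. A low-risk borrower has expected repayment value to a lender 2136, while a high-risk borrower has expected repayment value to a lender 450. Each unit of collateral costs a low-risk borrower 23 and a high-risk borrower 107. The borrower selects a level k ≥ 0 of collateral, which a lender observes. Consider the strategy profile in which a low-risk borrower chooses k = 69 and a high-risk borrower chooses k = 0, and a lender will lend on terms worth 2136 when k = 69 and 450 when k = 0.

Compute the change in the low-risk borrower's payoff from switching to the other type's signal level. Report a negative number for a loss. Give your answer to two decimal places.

-99.00

Playing k = 69 the low-risk borrower receives 2136 − 23 × 69 = 549.
Deviating to k = 0 yields 450 instead.
Gain from deviating: 450 − 549 = -99.00.
The gain is negative, so the low-risk type's incentive-compatibility constraint is satisfied.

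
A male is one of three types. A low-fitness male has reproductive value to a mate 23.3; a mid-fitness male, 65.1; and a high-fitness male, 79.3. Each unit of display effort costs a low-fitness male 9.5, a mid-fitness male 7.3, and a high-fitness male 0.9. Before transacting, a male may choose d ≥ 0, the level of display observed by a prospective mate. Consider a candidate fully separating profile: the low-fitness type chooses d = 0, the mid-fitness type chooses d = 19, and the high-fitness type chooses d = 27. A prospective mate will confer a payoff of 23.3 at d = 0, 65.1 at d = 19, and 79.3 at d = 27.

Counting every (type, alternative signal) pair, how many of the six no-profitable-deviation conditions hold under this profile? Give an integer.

5

Low-fitness (own payoff 23.3): to d=19 gives 65.1 − 9.5×19 = -115.4 → no gain ✓; to d=27 gives 79.3 − 9.5×27 = -177.2 → no gain ✓.
Mid-fitness (own payoff 65.1 − 7.3×19 = -73.6): to d=0 gives 23.3 → profitable ✗; to d=27 gives 79.3 − 7.3×27 = -117.8 → no gain ✓.
High-fitness (own payoff 79.3 − 0.9×27 = 55): to d=0 gives 23.3 → no gain ✓; to d=19 gives 65.1 − 0.9×19 = 48 → no gain ✓.
5 of the 6 constraints hold; not an equilibrium.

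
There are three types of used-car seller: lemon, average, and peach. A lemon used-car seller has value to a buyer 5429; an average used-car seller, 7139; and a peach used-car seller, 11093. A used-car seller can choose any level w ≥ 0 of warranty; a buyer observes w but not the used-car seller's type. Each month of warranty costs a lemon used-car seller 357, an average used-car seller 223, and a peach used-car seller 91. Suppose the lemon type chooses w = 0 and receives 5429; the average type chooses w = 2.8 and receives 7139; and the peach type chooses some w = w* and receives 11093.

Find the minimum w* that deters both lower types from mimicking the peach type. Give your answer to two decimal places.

20.53

Lemon type (on-path payoff 5429) won't mimic when 5429 ≥ 11093 − 357·w*, i.e. w* ≥ 15.87.
Average type (on-path payoff 7139 − 223×2.8 = 6514.6) won't mimic when 6514.6 ≥ 11093 − 223·w*, i.e. w* ≥ 20.53.
Both must hold, so w* = max(15.87, 20.53) = 20.53. The average type's constraint binds.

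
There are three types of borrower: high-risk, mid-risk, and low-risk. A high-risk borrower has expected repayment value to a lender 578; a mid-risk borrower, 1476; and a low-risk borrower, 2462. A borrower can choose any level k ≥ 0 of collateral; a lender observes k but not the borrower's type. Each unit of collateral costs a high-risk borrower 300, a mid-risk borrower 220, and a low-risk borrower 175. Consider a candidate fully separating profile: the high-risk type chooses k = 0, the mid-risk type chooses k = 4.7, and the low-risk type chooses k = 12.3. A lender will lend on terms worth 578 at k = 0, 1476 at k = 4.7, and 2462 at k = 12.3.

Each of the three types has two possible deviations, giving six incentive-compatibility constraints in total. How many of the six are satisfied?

Low-risk (own payoff 2462 − 175×12.3 = 309.5): to k=0 gives 578 → profitable ✗; to k=4.7 gives 1476 − 175×4.7 = 653.5 → profitable ✗.
Mid-risk (own payoff 1476 − 220×4.7 = 442): to k=0 gives 578 → profitable ✗; to k=12.3 gives 2462 − 220×12.3 = -244 → no gain ✓.
High-risk (own payoff 578): to k=4.7 gives 1476 − 300×4.7 = 66 → no gain ✓; to k=12.3 gives 2462 − 300×12.3 = -1228 → no gain ✓.
3 of the 6 constraints hold; not an equilibrium.

3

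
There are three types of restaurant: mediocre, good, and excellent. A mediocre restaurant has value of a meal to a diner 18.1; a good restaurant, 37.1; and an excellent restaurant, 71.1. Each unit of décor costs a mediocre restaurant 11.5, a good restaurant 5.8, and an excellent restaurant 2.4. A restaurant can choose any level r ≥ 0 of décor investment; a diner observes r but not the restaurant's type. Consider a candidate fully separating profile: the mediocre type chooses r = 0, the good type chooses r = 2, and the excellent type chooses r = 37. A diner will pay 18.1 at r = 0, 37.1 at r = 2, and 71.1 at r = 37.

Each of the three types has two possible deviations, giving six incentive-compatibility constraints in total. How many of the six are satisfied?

Good (own payoff 37.1 − 5.8×2 = 25.5): to r=0 gives 18.1 → no gain ✓; to r=37 gives 71.1 − 5.8×37 = -143.5 → no gain ✓.
Excellent (own payoff 71.1 − 2.4×37 = -17.7): to r=0 gives 18.1 → profitable ✗; to r=2 gives 37.1 − 2.4×2 = 32.3 → profitable ✗.
Mediocre (own payoff 18.1): to r=2 gives 37.1 − 11.5×2 = 14.1 → no gain ✓; to r=37 gives 71.1 − 11.5×37 = -354.4 → no gain ✓.
4 of the 6 constraints hold; not an equilibrium.

4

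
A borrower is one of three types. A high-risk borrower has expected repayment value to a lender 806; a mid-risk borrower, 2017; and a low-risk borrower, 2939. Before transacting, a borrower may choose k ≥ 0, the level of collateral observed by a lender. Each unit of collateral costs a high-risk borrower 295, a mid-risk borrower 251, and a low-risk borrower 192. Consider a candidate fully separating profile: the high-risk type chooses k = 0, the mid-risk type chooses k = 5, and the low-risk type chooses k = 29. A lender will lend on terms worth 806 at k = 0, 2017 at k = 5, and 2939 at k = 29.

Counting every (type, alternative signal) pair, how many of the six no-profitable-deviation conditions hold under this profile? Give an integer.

Mid-risk (own payoff 2017 − 251×5 = 762): to k=0 gives 806 → profitable ✗; to k=29 gives 2939 − 251×29 = -4340 → no gain ✓.
Low-risk (own payoff 2939 − 192×29 = -2629): to k=0 gives 806 → profitable ✗; to k=5 gives 2017 − 192×5 = 1057 → profitable ✗.
High-risk (own payoff 806): to k=5 gives 2017 − 295×5 = 542 → no gain ✓; to k=29 gives 2939 − 295×29 = -5616 → no gain ✓.
3 of the 6 constraints hold; not an equilibrium.

3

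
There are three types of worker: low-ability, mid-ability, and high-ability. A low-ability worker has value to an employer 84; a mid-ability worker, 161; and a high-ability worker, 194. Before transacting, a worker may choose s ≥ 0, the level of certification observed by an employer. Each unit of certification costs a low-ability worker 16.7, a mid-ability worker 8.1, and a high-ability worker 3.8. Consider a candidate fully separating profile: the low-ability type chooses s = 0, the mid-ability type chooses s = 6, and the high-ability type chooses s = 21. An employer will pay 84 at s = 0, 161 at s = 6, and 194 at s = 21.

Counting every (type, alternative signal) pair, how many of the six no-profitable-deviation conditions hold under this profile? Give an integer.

5

Mid-ability (own payoff 161 − 8.1×6 = 112.4): to s=0 gives 84 → no gain ✓; to s=21 gives 194 − 8.1×21 = 23.9 → no gain ✓.
Low-ability (own payoff 84): to s=6 gives 161 − 16.7×6 = 60.8 → no gain ✓; to s=21 gives 194 − 16.7×21 = -156.7 → no gain ✓.
High-ability (own payoff 194 − 3.8×21 = 114.2): to s=0 gives 84 → no gain ✓; to s=6 gives 161 − 3.8×6 = 138.2 → profitable ✗.
5 of the 6 constraints hold; not an equilibrium.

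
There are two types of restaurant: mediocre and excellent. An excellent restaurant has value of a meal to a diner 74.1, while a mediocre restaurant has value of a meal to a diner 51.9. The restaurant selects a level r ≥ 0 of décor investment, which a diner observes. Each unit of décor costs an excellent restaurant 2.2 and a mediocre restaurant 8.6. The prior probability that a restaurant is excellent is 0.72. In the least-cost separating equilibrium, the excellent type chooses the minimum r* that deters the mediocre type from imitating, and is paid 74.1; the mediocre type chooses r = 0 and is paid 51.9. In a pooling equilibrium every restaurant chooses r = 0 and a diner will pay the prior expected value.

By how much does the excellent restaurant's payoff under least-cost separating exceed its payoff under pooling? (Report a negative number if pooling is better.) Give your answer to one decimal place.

Least-cost separating signal: r* solves 51.9 = 74.1 − 8.6·r*, so r* = (74.1 − 51.9)/8.6 ≈ 2.5814.
Excellent type's separating payoff: 74.1 − 2.2 × r* = 74.1 − 2.2 × (74.1 − 51.9)/8.6 = 74.1 − 48.84/8.6 ≈ 68.421.
Pooling payoff: 0.72 × 74.1 + 0.28 × 51.9 = 67.884.
Difference: 68.421 − 67.884 = 0.537, i.e. 0.5 to one decimal place.
The excellent type prefers to separate.

0.5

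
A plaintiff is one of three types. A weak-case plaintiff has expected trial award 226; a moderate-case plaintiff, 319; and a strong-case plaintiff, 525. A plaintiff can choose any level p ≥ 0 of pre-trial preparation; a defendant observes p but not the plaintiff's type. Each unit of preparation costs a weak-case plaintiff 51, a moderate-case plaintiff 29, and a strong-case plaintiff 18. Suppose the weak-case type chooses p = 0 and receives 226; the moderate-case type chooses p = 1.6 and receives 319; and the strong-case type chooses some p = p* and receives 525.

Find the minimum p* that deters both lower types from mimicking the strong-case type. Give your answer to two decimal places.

Moderate-case type (on-path payoff 319 − 29×1.6 = 272.6) won't mimic when 272.6 ≥ 525 − 29·p*, i.e. p* ≥ 8.70.
Weak-case type (on-path payoff 226) won't mimic when 226 ≥ 525 − 51·p*, i.e. p* ≥ 5.86.
Both must hold, so p* = max(5.86, 8.70) = 8.70. The moderate-case type's constraint binds.

8.70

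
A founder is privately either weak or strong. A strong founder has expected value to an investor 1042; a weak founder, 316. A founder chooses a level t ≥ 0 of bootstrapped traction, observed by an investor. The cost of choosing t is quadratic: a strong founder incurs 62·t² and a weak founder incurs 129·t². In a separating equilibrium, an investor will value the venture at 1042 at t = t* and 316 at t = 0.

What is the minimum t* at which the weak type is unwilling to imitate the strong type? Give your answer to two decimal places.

2.37

The weak type at t = 0 receives 316; imitating at t* yields 1042 − 129·t*².
Indifference: 316 = 1042 − 129·t*², so t*² = (1042 − 316) / 129 ≈ 5.6279.
t* = √5.6279 ≈ 2.37.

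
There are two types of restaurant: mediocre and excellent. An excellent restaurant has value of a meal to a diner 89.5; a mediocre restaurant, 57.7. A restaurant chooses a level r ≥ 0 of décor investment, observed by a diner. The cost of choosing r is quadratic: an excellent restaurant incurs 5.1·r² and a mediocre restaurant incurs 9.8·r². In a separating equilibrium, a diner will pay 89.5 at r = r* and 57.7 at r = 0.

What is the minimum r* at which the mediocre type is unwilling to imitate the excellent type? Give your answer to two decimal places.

1.80

The mediocre type at r = 0 receives 57.7; imitating at r* yields 89.5 − 9.8·r*².
Indifference: 57.7 = 89.5 − 9.8·r*², so r*² = (89.5 − 57.7) / 9.8 ≈ 3.2449.
r* = √3.2449 ≈ 1.80.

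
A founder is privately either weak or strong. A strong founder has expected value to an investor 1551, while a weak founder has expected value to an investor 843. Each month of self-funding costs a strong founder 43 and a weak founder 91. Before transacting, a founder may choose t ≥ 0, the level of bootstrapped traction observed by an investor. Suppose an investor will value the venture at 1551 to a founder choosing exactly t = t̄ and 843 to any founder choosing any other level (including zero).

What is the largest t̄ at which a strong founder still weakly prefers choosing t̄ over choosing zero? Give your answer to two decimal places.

Choosing t̄ yields the strong type 1551 − 43·t̄; choosing zero yields 843.
The strong type is indifferent at 1551 − 43·t̄ = 843, i.e. t̄ = (1551 − 843) / 43 ≈ 16.47.
For any t̄ above 16.47 the strong type would rather pool at zero, so separation collapses.

16.47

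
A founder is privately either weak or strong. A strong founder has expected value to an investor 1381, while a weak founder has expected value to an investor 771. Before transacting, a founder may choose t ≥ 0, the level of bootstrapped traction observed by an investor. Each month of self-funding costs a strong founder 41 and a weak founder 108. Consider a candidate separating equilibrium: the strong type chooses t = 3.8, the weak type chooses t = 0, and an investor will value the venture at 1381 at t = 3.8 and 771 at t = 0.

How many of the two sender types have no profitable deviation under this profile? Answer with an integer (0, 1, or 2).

Weak type: stay at 0 → 771; mimic → 1381 − 108 × 3.8 = 970.6. IC fails (771 < 970.6).
Strong type: signal → 1381 − 41 × 3.8 = 1225.2; deviate to 0 → 771. IC holds (1225.2 ≥ 771).
1 of 2 constraints hold, so this profile is not an equilibrium.

1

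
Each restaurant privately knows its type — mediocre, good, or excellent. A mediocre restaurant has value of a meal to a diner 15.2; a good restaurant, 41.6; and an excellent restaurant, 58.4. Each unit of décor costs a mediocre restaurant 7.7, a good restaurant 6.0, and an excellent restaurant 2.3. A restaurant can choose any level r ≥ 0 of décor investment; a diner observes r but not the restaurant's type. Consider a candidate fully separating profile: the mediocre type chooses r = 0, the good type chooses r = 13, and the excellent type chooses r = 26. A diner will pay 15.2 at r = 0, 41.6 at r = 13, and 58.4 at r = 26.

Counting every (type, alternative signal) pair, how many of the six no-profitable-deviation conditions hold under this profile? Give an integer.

3

Excellent (own payoff 58.4 − 2.3×26 = -1.4): to r=0 gives 15.2 → profitable ✗; to r=13 gives 41.6 − 2.3×13 = 11.7 → profitable ✗.
Good (own payoff 41.6 − 6.0×13 = -36.4): to r=0 gives 15.2 → profitable ✗; to r=26 gives 58.4 − 6.0×26 = -97.6 → no gain ✓.
Mediocre (own payoff 15.2): to r=13 gives 41.6 − 7.7×13 = -58.5 → no gain ✓; to r=26 gives 58.4 − 7.7×26 = -141.8 → no gain ✓.
3 of the 6 constraints hold; not an equilibrium.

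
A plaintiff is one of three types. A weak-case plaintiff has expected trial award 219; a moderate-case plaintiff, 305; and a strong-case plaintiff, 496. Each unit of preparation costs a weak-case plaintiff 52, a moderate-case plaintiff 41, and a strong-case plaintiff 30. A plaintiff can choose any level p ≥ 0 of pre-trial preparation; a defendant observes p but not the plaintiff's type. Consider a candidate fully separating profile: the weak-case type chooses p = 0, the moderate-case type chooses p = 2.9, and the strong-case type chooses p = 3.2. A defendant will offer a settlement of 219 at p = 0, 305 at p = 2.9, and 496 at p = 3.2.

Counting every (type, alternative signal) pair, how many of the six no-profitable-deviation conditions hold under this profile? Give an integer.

3

Moderate-case (own payoff 305 − 41×2.9 = 186.1): to p=0 gives 219 → profitable ✗; to p=3.2 gives 496 − 41×3.2 = 364.8 → profitable ✗.
Strong-case (own payoff 496 − 30×3.2 = 400): to p=0 gives 219 → no gain ✓; to p=2.9 gives 305 − 30×2.9 = 218 → no gain ✓.
Weak-case (own payoff 219): to p=2.9 gives 305 − 52×2.9 = 154.2 → no gain ✓; to p=3.2 gives 496 − 52×3.2 = 329.6 → profitable ✗.
3 of the 6 constraints hold; not an equilibrium.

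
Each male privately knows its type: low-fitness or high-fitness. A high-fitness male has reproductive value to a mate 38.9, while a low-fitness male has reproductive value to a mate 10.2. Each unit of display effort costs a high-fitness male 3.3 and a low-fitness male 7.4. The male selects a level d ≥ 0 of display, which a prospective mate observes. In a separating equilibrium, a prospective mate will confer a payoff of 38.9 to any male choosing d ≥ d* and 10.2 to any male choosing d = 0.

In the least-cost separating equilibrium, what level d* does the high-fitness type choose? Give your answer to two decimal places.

A low-fitness male choosing d = 0 receives 10.2.
Imitating at d* instead would pay 38.9 at cost 7.4·d*, netting 38.9 − 7.4·d*.
Indifference: 10.2 = 38.9 − 7.4·d*, so d* = (38.9 − 10.2) / 7.4 ≈ 3.88.
This is the low-fitness type's binding incentive-compatibility constraint; any d ≥ 3.88 sustains separation on that side.

3.88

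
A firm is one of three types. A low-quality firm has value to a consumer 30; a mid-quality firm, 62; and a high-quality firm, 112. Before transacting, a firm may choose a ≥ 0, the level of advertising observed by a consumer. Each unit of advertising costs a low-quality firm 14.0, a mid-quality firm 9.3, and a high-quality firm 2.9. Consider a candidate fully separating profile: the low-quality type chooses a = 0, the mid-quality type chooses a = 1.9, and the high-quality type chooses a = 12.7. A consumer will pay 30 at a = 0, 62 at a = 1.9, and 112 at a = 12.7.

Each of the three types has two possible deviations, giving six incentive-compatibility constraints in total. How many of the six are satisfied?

Low-quality (own payoff 30): to a=1.9 gives 62 − 14.0×1.9 = 35.4 → profitable ✗; to a=12.7 gives 112 − 14.0×12.7 = -65.8 → no gain ✓.
High-quality (own payoff 112 − 2.9×12.7 = 75.17): to a=0 gives 30 → no gain ✓; to a=1.9 gives 62 − 2.9×1.9 = 56.49 → no gain ✓.
Mid-quality (own payoff 62 − 9.3×1.9 = 44.33): to a=0 gives 30 → no gain ✓; to a=12.7 gives 112 − 9.3×12.7 = -6.11 → no gain ✓.
5 of the 6 constraints hold; not an equilibrium.

5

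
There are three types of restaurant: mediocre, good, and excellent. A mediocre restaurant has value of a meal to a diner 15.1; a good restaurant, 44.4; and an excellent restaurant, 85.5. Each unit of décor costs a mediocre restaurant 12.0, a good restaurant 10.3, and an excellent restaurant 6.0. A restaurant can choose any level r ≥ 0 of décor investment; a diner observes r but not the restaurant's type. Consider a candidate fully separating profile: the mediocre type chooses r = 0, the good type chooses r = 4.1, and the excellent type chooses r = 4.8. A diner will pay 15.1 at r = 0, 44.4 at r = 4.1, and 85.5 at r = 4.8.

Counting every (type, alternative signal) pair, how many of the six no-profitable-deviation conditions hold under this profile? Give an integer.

3

Good (own payoff 44.4 − 10.3×4.1 = 2.17): to r=0 gives 15.1 → profitable ✗; to r=4.8 gives 85.5 − 10.3×4.8 = 36.06 → profitable ✗.
Excellent (own payoff 85.5 − 6.0×4.8 = 56.7): to r=0 gives 15.1 → no gain ✓; to r=4.1 gives 44.4 − 6.0×4.1 = 19.8 → no gain ✓.
Mediocre (own payoff 15.1): to r=4.1 gives 44.4 − 12.0×4.1 = -4.8 → no gain ✓; to r=4.8 gives 85.5 − 12.0×4.8 = 27.9 → profitable ✗.
3 of the 6 constraints hold; not an equilibrium.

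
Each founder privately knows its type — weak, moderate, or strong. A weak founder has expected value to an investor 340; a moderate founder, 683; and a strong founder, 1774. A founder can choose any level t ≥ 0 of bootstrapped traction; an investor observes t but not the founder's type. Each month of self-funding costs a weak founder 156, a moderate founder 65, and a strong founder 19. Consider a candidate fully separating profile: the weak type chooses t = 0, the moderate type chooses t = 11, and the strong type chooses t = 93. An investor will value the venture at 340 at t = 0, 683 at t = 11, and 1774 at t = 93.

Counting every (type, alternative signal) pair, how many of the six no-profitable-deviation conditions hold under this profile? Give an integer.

3

Weak (own payoff 340): to t=11 gives 683 − 156×11 = -1033 → no gain ✓; to t=93 gives 1774 − 156×93 = -12734 → no gain ✓.
Moderate (own payoff 683 − 65×11 = -32): to t=0 gives 340 → profitable ✗; to t=93 gives 1774 − 65×93 = -4271 → no gain ✓.
Strong (own payoff 1774 − 19×93 = 7): to t=0 gives 340 → profitable ✗; to t=11 gives 683 − 19×11 = 474 → profitable ✗.
3 of the 6 constraints hold; not an equilibrium.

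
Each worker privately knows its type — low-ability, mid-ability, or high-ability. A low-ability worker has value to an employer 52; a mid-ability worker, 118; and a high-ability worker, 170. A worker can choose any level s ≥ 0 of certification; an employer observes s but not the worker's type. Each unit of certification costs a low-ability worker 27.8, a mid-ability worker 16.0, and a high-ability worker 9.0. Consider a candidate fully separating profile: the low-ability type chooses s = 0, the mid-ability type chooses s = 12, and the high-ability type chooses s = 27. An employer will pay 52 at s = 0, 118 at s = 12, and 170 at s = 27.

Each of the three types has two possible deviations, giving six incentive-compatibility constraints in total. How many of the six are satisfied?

Mid-ability (own payoff 118 − 16.0×12 = -74): to s=0 gives 52 → profitable ✗; to s=27 gives 170 − 16.0×27 = -262 → no gain ✓.
Low-ability (own payoff 52): to s=12 gives 118 − 27.8×12 = -215.6 → no gain ✓; to s=27 gives 170 − 27.8×27 = -580.6 → no gain ✓.
High-ability (own payoff 170 − 9.0×27 = -73): to s=0 gives 52 → profitable ✗; to s=12 gives 118 − 9.0×12 = 10 → profitable ✗.
3 of the 6 constraints hold; not an equilibrium.

3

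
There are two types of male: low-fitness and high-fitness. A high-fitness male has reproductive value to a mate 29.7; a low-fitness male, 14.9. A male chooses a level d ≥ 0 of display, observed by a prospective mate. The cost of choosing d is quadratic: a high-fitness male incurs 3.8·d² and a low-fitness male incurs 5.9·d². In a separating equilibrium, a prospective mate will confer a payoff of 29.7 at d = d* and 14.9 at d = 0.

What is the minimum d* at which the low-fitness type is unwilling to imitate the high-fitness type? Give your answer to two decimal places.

1.58

The low-fitness type at d = 0 receives 14.9; imitating at d* yields 29.7 − 5.9·d*².
Indifference: 14.9 = 29.7 − 5.9·d*², so d*² = (29.7 − 14.9) / 5.9 ≈ 2.5085.
d* = √2.5085 ≈ 1.58.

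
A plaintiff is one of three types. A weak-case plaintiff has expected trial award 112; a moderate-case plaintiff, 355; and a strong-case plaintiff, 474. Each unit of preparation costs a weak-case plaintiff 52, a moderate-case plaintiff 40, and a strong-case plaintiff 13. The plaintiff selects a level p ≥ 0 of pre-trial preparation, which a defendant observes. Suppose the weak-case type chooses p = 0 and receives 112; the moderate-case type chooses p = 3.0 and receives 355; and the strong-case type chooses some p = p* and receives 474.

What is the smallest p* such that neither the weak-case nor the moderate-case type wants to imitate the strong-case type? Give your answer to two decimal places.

Moderate-case type (on-path payoff 355 − 40×3.0 = 235) won't mimic when 235 ≥ 474 − 40·p*, i.e. p* ≥ 5.98.
Weak-case type (on-path payoff 112) won't mimic when 112 ≥ 474 − 52·p*, i.e. p* ≥ 6.96.
Both must hold, so p* = max(6.96, 5.98) = 6.96. The weak-case type's constraint binds.

6.96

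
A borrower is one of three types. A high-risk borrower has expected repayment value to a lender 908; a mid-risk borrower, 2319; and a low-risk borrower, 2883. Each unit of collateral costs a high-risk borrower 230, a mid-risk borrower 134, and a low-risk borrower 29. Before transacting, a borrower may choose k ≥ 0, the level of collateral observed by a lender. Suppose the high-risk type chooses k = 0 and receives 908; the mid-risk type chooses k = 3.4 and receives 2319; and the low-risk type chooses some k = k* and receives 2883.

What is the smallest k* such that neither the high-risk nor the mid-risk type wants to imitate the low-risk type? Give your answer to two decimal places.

8.59

High-risk type (on-path payoff 908) won't mimic when 908 ≥ 2883 − 230·k*, i.e. k* ≥ 8.59.
Mid-risk type (on-path payoff 2319 − 134×3.4 = 1863.4) won't mimic when 1863.4 ≥ 2883 − 134·k*, i.e. k* ≥ 7.61.
Both must hold, so k* = max(8.59, 7.61) = 8.59. The high-risk type's constraint binds.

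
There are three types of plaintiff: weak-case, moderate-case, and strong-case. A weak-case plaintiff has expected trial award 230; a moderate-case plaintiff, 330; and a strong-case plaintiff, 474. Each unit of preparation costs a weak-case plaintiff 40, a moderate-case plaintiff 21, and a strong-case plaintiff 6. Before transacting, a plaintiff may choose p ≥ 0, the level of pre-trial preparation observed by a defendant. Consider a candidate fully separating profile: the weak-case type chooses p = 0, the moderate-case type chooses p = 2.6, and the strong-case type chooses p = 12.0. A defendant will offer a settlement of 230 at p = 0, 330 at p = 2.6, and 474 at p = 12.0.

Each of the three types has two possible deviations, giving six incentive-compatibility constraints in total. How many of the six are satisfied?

6

Weak-case (own payoff 230): to p=2.6 gives 330 − 40×2.6 = 226 → no gain ✓; to p=12.0 gives 474 − 40×12.0 = -6 → no gain ✓.
Moderate-case (own payoff 330 − 21×2.6 = 275.4): to p=0 gives 230 → no gain ✓; to p=12.0 gives 474 − 21×12.0 = 222 → no gain ✓.
Strong-case (own payoff 474 − 6×12.0 = 402): to p=0 gives 230 → no gain ✓; to p=2.6 gives 330 − 6×2.6 = 314.4 → no gain ✓.
6 of the 6 constraints hold; this profile is a separating equilibrium.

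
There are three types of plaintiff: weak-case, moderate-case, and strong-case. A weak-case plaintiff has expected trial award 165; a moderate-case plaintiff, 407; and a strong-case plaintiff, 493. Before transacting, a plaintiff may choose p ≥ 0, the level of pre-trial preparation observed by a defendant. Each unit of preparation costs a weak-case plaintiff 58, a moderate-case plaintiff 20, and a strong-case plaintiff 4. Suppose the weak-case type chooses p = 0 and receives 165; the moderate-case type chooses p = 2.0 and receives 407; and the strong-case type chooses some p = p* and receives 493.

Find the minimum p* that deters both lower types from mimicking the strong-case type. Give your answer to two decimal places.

Weak-case type (on-path payoff 165) won't mimic when 165 ≥ 493 − 58·p*, i.e. p* ≥ 5.66.
Moderate-case type (on-path payoff 407 − 20×2.0 = 367) won't mimic when 367 ≥ 493 − 20·p*, i.e. p* ≥ 6.30.
Both must hold, so p* = max(5.66, 6.30) = 6.30. The moderate-case type's constraint binds.

6.30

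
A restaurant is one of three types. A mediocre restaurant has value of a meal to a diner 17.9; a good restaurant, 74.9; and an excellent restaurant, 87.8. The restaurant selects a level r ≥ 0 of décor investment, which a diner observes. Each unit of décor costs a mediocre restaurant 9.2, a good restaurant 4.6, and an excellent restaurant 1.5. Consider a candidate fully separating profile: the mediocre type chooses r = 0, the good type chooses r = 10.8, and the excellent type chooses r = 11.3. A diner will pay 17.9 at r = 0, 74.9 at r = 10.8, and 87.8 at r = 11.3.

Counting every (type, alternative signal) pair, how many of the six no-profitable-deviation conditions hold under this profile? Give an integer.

Mediocre (own payoff 17.9): to r=10.8 gives 74.9 − 9.2×10.8 = -24.46 → no gain ✓; to r=11.3 gives 87.8 − 9.2×11.3 = -16.16 → no gain ✓.
Good (own payoff 74.9 − 4.6×10.8 = 25.22): to r=0 gives 17.9 → no gain ✓; to r=11.3 gives 87.8 − 4.6×11.3 = 35.82 → profitable ✗.
Excellent (own payoff 87.8 − 1.5×11.3 = 70.85): to r=0 gives 17.9 → no gain ✓; to r=10.8 gives 74.9 − 1.5×10.8 = 58.7 → no gain ✓.
5 of the 6 constraints hold; not an equilibrium.

5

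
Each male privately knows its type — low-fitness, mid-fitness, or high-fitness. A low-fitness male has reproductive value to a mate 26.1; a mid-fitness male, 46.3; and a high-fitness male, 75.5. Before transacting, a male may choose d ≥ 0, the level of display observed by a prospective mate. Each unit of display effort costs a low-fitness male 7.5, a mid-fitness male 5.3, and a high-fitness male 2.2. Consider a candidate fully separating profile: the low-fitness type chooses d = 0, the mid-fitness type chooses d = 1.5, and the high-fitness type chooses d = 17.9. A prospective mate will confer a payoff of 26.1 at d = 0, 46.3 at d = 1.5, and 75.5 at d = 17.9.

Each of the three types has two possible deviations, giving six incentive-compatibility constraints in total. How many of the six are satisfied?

Low-fitness (own payoff 26.1): to d=1.5 gives 46.3 − 7.5×1.5 = 35.05 → profitable ✗; to d=17.9 gives 75.5 − 7.5×17.9 = -58.75 → no gain ✓.
Mid-fitness (own payoff 46.3 − 5.3×1.5 = 38.35): to d=0 gives 26.1 → no gain ✓; to d=17.9 gives 75.5 − 5.3×17.9 = -19.37 → no gain ✓.
High-fitness (own payoff 75.5 − 2.2×17.9 = 36.12): to d=0 gives 26.1 → no gain ✓; to d=1.5 gives 46.3 − 2.2×1.5 = 43 → profitable ✗.
4 of the 6 constraints hold; not an equilibrium.

4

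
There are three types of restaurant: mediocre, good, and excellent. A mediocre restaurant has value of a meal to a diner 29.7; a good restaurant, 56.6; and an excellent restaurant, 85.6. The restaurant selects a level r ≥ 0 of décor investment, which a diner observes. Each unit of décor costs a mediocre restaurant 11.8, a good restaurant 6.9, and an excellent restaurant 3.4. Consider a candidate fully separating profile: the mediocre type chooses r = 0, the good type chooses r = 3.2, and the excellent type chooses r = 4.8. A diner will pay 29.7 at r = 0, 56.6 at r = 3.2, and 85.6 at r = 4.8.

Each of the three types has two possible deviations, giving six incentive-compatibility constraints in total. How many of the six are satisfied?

5

Mediocre (own payoff 29.7): to r=3.2 gives 56.6 − 11.8×3.2 = 18.84 → no gain ✓; to r=4.8 gives 85.6 − 11.8×4.8 = 28.96 → no gain ✓.
Good (own payoff 56.6 − 6.9×3.2 = 34.52): to r=0 gives 29.7 → no gain ✓; to r=4.8 gives 85.6 − 6.9×4.8 = 52.48 → profitable ✗.
Excellent (own payoff 85.6 − 3.4×4.8 = 69.28): to r=0 gives 29.7 → no gain ✓; to r=3.2 gives 56.6 − 3.4×3.2 = 45.72 → no gain ✓.
5 of the 6 constraints hold; not an equilibrium.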